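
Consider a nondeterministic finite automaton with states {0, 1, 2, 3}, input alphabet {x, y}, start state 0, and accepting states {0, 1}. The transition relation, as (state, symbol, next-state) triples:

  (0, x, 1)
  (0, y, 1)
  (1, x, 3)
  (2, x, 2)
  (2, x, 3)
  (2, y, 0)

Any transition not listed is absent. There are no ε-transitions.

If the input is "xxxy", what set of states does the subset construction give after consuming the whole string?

∅

Start in {0}.
Read 'x': 0→{1}; now {1}.
Read 'x': 1→{3}; now {3}.
Read 'x': 3→∅; now ∅.
The set is empty and remains empty for the remaining 1 symbol.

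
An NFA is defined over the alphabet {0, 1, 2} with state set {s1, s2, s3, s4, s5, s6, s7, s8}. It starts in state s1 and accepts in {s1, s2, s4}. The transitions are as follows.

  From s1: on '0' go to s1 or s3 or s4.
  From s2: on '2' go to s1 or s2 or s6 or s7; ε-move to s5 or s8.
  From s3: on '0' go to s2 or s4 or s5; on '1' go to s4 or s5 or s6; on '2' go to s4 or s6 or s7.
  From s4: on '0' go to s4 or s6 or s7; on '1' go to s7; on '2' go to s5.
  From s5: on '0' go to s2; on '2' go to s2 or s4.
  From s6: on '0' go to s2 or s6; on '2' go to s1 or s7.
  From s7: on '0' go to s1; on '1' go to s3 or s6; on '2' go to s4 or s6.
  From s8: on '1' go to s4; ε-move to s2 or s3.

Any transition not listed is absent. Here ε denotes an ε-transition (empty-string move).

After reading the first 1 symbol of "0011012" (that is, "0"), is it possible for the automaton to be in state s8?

Start in {s1}.
Read '0': {s1} → {s1, s3, s4}.
State s8 is not in {s1, s3, s4}.

No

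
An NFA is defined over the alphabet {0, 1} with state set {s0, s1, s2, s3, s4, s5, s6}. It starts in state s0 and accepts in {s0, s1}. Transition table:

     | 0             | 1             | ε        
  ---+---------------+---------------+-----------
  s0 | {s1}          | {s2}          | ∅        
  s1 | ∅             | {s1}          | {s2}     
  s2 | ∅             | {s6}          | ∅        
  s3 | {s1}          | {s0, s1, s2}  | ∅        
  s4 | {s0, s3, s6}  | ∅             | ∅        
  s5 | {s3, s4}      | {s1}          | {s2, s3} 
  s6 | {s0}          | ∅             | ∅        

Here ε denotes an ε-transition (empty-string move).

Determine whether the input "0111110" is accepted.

Yes

Start in {s0}.
Read '0': {s0} → {s1, s2}.
Read '1': {s1, s2} → {s1, s2, s6}.
Read '1': {s1, s2, s6} → {s1, s2, s6}.
Read '1': {s1, s2, s6} → {s1, s2, s6}.
Read '1': {s1, s2, s6} → {s1, s2, s6}.
Read '1': {s1, s2, s6} → {s1, s2, s6}.
Read '0': {s1, s2, s6} → {s0}.
The final set {s0} contains the accepting state s0.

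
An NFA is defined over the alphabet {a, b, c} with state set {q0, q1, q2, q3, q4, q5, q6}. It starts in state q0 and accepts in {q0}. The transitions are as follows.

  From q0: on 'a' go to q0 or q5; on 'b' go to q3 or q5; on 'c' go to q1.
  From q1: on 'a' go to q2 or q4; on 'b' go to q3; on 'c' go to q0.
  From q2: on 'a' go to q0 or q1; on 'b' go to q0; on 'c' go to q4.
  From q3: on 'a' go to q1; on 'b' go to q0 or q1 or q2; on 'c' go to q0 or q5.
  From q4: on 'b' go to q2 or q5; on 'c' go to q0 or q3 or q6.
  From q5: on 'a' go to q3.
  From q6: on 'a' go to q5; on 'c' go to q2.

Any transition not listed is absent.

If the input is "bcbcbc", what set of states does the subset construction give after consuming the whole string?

Start in {q0}.
Read 'b': q0→{q3, q5}; now {q3, q5}.
Read 'c': q3→{q0, q5}, q5→∅; now {q0, q5}.
Read 'b': q0→{q3, q5}, q5→∅; now {q3, q5}.
Read 'c': q3→{q0, q5}, q5→∅; now {q0, q5}.
Read 'b': q0→{q3, q5}, q5→∅; now {q3, q5}.
Read 'c': q3→{q0, q5}, q5→∅; now {q0, q5}.

{q0, q5}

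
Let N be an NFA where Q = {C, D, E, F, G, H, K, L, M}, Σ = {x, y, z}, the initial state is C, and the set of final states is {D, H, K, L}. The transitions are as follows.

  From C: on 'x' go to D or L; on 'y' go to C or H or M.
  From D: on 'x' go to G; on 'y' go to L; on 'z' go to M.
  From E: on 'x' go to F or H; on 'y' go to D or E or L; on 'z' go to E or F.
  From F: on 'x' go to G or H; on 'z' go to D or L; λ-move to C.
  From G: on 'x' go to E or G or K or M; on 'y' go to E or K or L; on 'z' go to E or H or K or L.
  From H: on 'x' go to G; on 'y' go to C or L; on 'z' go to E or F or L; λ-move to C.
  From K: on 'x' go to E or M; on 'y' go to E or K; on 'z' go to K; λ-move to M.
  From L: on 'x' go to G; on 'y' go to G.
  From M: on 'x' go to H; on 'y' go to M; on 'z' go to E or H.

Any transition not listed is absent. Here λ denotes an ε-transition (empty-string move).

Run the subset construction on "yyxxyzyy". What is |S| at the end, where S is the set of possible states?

Start in {C}.
Read 'y': {C} → {C, H, M}.
Read 'y': {C, H, M} → {C, H, L, M}.
Read 'x': {C, H, L, M} → {C, D, G, H, L}.
Read 'x': {C, D, G, H, L} → {D, E, G, K, L, M}.
Read 'y': {D, E, G, K, L, M} → {D, E, G, K, L, M}.
Read 'z': {D, E, G, K, L, M} → {C, E, F, H, K, L, M}.
Read 'y': {C, E, F, H, K, L, M} → {C, D, E, G, H, K, L, M}.
Read 'y': {C, D, E, G, H, K, L, M} → {C, D, E, G, H, K, L, M}.
That set has 8 states.

8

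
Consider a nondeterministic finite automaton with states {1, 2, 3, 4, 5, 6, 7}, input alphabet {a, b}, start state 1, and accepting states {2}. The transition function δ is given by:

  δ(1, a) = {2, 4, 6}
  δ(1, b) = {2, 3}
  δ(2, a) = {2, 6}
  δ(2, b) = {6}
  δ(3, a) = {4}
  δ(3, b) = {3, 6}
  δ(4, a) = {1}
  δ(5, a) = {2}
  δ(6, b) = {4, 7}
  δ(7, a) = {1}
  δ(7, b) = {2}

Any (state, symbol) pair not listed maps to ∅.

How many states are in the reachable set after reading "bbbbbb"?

Start in {1}.
Read 'b': {1} → {2, 3}.
Read 'b': {2, 3} → {3, 6}.
Read 'b': {3, 6} → {3, 4, 6, 7}.
Read 'b': {3, 4, 6, 7} → {2, 3, 4, 6, 7}.
Read 'b': {2, 3, 4, 6, 7} → {2, 3, 4, 6, 7}.
Read 'b': {2, 3, 4, 6, 7} → {2, 3, 4, 6, 7}.
That set has 5 states.

5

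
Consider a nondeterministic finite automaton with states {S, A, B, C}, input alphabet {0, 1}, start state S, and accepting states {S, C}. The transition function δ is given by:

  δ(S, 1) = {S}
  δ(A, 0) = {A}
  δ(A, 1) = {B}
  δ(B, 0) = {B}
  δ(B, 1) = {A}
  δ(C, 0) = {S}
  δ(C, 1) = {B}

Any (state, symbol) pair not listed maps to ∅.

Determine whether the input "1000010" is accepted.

No

Start in {S}.
Read '1': S→{S}; now {S}.
Read '0': S→∅; now ∅.
The set is empty and remains empty for the remaining 5 symbols.
The final set ∅ contains no accepting state.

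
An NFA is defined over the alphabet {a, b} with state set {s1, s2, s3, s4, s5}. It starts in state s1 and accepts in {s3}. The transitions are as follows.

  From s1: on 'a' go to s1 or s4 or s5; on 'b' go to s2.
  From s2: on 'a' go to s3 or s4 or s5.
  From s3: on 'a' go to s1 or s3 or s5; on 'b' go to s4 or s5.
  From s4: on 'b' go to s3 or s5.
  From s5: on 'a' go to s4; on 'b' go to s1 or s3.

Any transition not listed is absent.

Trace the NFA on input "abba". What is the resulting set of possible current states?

Start in {s1}.
Read 'a': s1→{s1, s4, s5}; now {s1, s4, s5}.
Read 'b': s1→{s2}, s4→{s3, s5}, s5→{s1, s3}; now {s1, s2, s3, s5}.
Read 'b': s1→{s2}, s2→∅, s3→{s4, s5}, s5→{s1, s3}; now {s1, s2, s3, s4, s5}.
Read 'a': s1→{s1, s4, s5}, s2→{s3, s4, s5}, s3→{s1, s3, s5}, s4→∅, s5→{s4}; now {s1, s3, s4, s5}.

{s1, s3, s4, s5}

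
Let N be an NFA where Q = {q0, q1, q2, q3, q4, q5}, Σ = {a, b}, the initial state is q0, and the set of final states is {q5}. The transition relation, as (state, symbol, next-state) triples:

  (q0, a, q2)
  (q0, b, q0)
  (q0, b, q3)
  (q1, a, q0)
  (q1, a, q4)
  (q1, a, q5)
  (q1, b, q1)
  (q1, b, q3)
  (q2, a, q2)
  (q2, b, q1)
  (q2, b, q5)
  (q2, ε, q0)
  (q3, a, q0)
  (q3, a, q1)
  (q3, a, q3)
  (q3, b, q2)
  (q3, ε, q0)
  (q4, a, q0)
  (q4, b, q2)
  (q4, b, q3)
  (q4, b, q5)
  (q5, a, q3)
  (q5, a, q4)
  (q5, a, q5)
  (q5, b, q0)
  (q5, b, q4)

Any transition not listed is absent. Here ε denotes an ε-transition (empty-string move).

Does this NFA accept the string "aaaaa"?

Start in {q0}.
Read 'a': {q0} → {q0, q2}.
Read 'a': {q0, q2} → {q0, q2}.
Read 'a': {q0, q2} → {q0, q2}.
Read 'a': {q0, q2} → {q0, q2}.
Read 'a': {q0, q2} → {q0, q2}.
The final set {q0, q2} contains no accepting state.

No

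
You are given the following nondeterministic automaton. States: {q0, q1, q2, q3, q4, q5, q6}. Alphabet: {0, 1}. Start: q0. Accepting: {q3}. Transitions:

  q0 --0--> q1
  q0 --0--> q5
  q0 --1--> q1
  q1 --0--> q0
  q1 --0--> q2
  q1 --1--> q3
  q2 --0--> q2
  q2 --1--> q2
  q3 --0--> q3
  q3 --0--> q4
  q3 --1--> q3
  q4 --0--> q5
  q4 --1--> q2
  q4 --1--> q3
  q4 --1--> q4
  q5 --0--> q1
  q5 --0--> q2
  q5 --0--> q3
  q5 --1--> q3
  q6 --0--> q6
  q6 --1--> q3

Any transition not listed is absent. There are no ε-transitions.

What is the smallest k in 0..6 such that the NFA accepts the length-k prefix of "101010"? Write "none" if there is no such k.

none

Start in {q0}.
Read '1': {q0} → {q1}.
Read '0': {q1} → {q0, q2}.
Read '1': {q0, q2} → {q1, q2}.
Read '0': {q1, q2} → {q0, q2}.
Read '1': {q0, q2} → {q1, q2}.
Read '0': {q1, q2} → {q0, q2}.
No reachable set along the way intersects F.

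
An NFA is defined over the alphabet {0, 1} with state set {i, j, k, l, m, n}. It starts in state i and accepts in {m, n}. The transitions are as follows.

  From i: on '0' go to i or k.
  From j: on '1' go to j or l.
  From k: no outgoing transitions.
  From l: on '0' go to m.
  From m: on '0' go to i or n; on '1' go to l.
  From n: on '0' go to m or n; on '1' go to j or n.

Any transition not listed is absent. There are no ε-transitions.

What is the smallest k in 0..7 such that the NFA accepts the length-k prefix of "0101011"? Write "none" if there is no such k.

none

Start in {i}.
Read '0': {i} → {i, k}.
Read '1': {i, k} → ∅.
The set is empty and remains empty for the remaining 5 symbols.
No reachable set along the way intersects F.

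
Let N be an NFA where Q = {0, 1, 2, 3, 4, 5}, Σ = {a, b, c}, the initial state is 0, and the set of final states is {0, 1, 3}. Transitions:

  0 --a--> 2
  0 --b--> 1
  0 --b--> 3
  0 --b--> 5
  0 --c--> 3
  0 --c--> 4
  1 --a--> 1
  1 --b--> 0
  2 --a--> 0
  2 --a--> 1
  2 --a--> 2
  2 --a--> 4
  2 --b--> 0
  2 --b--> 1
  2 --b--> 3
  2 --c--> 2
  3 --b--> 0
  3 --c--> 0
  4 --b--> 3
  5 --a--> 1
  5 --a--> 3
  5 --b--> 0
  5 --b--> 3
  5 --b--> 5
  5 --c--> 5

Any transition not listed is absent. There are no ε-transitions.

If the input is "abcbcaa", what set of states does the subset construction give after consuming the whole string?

{0, 1, 2, 4}

Start in {0}.
Read 'a': {0} → {2}.
Read 'b': {2} → {0, 1, 3}.
Read 'c': {0, 1, 3} → {0, 3, 4}.
Read 'b': {0, 3, 4} → {0, 1, 3, 5}.
Read 'c': {0, 1, 3, 5} → {0, 3, 4, 5}.
Read 'a': {0, 3, 4, 5} → {1, 2, 3}.
Read 'a': {1, 2, 3} → {0, 1, 2, 4}.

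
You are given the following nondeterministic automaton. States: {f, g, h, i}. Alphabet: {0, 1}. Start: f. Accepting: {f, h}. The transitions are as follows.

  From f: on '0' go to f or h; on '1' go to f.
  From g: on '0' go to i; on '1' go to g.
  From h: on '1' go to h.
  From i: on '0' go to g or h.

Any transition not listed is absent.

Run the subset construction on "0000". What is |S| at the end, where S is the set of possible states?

2

Start in {f}.
Read '0': f→{f, h}; now {f, h}.
Read '0': f→{f, h}, h→∅; now {f, h}.
Read '0': f→{f, h}, h→∅; now {f, h}.
Read '0': f→{f, h}, h→∅; now {f, h}.
That set has 2 states.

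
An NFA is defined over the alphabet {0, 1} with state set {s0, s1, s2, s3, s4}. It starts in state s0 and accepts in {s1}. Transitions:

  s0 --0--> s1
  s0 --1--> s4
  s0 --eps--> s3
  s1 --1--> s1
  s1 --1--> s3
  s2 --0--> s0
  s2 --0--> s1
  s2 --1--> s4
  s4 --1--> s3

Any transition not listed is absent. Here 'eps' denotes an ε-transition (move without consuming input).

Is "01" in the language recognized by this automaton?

Yes

Start: ε-closure({s0}) = {s0, s3}.
Read '0': s0→{s1}, s3→∅; now {s1}.
Read '1': s1→{s1, s3}; now {s1, s3}.
The final set {s1, s3} contains the accepting state s1.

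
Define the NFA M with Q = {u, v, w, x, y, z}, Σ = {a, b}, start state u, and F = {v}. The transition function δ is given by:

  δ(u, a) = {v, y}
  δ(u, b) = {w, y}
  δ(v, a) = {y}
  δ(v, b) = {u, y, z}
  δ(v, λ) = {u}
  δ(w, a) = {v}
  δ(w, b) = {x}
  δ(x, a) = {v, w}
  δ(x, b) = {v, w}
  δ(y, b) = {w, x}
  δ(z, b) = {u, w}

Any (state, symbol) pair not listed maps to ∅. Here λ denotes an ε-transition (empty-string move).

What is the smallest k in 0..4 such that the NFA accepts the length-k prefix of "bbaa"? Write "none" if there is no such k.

3

Start in {u}.
Read 'b': {u} → {w, y}.
Read 'b': {w, y} → {w, x}.
Read 'a': {w, x} → {u, v, w}.
None of the earlier sets intersect F, but {u, v, w} does.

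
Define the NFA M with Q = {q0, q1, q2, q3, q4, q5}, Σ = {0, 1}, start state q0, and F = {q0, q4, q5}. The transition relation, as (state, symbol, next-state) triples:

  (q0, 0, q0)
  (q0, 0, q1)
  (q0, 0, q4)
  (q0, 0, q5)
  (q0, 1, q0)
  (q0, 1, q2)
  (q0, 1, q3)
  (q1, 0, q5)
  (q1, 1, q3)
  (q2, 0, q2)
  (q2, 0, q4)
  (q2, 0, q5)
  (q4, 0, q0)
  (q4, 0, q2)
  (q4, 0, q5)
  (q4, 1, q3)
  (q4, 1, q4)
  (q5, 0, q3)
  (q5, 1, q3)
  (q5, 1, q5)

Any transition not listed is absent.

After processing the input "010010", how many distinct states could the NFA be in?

Start in {q0}.
Read '0': {q0} → {q0, q1, q4, q5}.
Read '1': {q0, q1, q4, q5} → {q0, q2, q3, q4, q5}.
Read '0': {q0, q2, q3, q4, q5} → {q0, q1, q2, q3, q4, q5}.
Read '0': {q0, q1, q2, q3, q4, q5} → {q0, q1, q2, q3, q4, q5}.
Read '1': {q0, q1, q2, q3, q4, q5} → {q0, q2, q3, q4, q5}.
Read '0': {q0, q2, q3, q4, q5} → {q0, q1, q2, q3, q4, q5}.
That set has 6 states.

6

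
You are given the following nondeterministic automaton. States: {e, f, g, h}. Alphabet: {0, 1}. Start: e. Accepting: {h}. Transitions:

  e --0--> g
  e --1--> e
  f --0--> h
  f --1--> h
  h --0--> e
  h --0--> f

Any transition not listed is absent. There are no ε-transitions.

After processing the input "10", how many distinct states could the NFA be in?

1

Start in {e}.
Read '1': {e} → {e}.
Read '0': {e} → {g}.
That set has 1 state.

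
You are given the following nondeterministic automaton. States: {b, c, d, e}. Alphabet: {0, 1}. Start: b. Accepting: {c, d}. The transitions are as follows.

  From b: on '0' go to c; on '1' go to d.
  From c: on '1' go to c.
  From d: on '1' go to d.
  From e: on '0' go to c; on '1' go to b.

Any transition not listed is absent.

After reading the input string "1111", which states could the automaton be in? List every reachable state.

{d}

Start in {b}.
Read '1': {b} → {d}.
Read '1': {d} → {d}.
Read '1': {d} → {d}.
Read '1': {d} → {d}.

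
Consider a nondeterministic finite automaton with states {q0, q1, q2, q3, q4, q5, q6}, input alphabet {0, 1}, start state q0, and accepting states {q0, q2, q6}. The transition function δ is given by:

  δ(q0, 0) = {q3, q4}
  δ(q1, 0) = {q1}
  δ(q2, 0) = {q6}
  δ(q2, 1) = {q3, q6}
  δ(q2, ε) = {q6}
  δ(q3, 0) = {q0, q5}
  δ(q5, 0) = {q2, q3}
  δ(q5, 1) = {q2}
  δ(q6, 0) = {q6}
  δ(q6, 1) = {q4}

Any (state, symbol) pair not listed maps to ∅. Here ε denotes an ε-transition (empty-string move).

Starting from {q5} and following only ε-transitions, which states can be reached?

{q5}

Begin with {q5}.
No ε-moves leave this set, so the closure equals the set itself.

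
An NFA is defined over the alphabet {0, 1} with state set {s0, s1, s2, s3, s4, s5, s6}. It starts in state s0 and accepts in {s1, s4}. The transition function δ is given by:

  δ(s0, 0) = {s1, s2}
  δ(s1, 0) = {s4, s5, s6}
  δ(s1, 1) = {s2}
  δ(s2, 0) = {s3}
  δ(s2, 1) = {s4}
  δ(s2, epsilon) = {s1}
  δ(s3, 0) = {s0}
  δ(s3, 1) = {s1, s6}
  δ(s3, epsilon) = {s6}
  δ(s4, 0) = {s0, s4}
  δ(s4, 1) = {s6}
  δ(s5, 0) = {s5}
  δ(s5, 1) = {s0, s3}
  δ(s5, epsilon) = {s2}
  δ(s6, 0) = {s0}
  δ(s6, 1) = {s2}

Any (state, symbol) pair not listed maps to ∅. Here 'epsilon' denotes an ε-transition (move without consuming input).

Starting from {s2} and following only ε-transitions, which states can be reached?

{s1, s2}

Begin with {s2}.
ε-move s2 → s1; add s1.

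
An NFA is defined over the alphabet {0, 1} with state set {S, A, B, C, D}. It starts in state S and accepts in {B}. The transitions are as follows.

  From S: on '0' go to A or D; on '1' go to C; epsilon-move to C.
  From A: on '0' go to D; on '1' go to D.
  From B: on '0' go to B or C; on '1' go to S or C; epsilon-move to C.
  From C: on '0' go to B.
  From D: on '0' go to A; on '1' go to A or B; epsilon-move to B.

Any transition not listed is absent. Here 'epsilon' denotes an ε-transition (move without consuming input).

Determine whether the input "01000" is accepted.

Yes

Start: ε-closure({S}) = {S, C}.
Read '0': S→{A, D}, C→{B}; union {A, B, D}; ε-closure = {A, B, C, D}.
Read '1': A→{D}, B→{S, C}, C→∅, D→{A, B}; now {S, A, B, C, D}.
Read '0': S→{A, D}, A→{D}, B→{B, C}, C→{B}, D→{A}; now {A, B, C, D}.
Read '0': A→{D}, B→{B, C}, C→{B}, D→{A}; now {A, B, C, D}.
Read '0': A→{D}, B→{B, C}, C→{B}, D→{A}; now {A, B, C, D}.
The final set {A, B, C, D} contains the accepting state B.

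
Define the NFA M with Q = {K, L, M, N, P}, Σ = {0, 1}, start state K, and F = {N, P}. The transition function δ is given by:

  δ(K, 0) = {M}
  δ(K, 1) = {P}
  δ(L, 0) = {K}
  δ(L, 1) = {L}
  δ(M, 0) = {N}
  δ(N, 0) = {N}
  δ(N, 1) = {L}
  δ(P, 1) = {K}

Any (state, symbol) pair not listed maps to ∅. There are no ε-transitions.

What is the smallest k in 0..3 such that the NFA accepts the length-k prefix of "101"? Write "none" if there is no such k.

Start in {K}.
Read '1': {K} → {P}.
None of the earlier sets intersect F, but {P} does.

1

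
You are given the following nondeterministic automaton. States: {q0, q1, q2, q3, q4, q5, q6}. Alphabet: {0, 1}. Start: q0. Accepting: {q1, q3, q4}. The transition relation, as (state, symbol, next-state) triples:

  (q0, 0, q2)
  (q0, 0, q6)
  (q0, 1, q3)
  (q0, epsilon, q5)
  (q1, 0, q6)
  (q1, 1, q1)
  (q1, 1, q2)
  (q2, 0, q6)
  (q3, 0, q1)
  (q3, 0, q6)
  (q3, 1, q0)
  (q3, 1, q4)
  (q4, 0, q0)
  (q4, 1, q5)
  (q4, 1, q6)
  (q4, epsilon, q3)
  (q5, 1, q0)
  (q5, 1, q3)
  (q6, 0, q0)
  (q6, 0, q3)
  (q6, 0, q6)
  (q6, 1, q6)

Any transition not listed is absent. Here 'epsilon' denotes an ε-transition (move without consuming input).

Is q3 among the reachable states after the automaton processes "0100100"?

Yes

Start: ε-closure({q0}) = {q0, q5}.
Read '0': q0→{q2, q6}, q5→∅; now {q2, q6}.
Read '1': q2→∅, q6→{q6}; now {q6}.
Read '0': q6→{q0, q3, q6}; union {q0, q3, q6}; ε-closure = {q0, q3, q5, q6}.
Read '0': q0→{q2, q6}, q3→{q1, q6}, q5→∅, q6→{q0, q3, q6}; union {q0, q1, q2, q3, q6}; ε-closure = {q0, q1, q2, q3, q5, q6}.
Read '1': q0→{q3}, q1→{q1, q2}, q2→∅, q3→{q0, q4}, q5→{q0, q3}, q6→{q6}; union {q0, q1, q2, q3, q4, q6}; ε-closure = {q0, q1, q2, q3, q4, q5, q6}.
Read '0': q0→{q2, q6}, q1→{q6}, q2→{q6}, q3→{q1, q6}, q4→{q0}, q5→∅, q6→{q0, q3, q6}; union {q0, q1, q2, q3, q6}; ε-closure = {q0, q1, q2, q3, q5, q6}.
Read '0': q0→{q2, q6}, q1→{q6}, q2→{q6}, q3→{q1, q6}, q5→∅, q6→{q0, q3, q6}; union {q0, q1, q2, q3, q6}; ε-closure = {q0, q1, q2, q3, q5, q6}.
State q3 is in {q0, q1, q2, q3, q5, q6}.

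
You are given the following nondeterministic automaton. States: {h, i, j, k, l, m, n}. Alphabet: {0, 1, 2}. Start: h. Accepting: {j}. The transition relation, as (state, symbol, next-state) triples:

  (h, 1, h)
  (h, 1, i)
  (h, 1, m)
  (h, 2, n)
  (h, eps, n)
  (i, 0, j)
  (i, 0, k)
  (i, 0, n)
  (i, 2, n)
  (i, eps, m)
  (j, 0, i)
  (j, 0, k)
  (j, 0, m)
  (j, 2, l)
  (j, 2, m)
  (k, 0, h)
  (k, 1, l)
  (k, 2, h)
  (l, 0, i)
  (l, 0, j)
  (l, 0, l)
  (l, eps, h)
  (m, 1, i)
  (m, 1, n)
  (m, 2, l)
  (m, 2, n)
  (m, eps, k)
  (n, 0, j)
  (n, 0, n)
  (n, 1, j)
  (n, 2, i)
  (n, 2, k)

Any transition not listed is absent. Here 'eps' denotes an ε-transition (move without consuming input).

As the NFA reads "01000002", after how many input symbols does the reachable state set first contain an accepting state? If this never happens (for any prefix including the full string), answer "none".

1

Start: ε-closure({h}) = {h, n}.
Read '0': h→∅, n→{j, n}; now {j, n}.
None of the earlier sets intersect F, but {j, n} does.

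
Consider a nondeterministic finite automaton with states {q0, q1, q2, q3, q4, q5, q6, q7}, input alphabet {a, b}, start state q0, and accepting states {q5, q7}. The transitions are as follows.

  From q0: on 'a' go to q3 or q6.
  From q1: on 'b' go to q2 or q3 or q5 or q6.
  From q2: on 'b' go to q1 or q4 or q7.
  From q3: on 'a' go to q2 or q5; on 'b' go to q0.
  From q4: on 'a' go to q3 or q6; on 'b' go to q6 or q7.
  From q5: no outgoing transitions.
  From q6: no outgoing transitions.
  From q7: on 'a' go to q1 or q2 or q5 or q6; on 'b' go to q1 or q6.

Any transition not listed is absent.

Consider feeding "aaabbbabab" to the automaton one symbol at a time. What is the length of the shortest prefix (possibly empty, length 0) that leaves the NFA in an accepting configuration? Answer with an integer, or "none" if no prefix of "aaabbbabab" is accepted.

2

Start in {q0}.
Read 'a': {q0} → {q3, q6}.
Read 'a': {q3, q6} → {q2, q5}.
None of the earlier sets intersect F, but {q2, q5} does.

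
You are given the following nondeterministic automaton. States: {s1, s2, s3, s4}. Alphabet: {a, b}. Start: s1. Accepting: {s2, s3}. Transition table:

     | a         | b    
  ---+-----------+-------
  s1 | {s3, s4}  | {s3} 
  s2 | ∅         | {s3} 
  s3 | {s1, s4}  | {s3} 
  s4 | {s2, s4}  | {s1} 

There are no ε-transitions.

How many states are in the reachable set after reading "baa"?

3

Start in {s1}.
Read 'b': s1→{s3}; now {s3}.
Read 'a': s3→{s1, s4}; now {s1, s4}.
Read 'a': s1→{s3, s4}, s4→{s2, s4}; now {s2, s3, s4}.
That set has 3 states.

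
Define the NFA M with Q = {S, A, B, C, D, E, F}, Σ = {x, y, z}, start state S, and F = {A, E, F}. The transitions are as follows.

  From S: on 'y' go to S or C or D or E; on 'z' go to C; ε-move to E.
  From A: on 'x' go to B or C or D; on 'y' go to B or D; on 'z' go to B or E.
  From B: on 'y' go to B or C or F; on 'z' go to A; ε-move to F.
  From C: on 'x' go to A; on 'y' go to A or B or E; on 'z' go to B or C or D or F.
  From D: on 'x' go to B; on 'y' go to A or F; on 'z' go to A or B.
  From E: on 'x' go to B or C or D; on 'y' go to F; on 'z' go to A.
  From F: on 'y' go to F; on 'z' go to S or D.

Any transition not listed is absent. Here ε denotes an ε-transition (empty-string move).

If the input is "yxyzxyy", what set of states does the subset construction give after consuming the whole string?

{A, B, C, D, E, F}

Start: ε-closure({S}) = {S, E}.
Read 'y': S→{S, C, D, E}, E→{F}; now {S, C, D, E, F}.
Read 'x': S→∅, C→{A}, D→{B}, E→{B, C, D}, F→∅; union {A, B, C, D}; ε-closure = {A, B, C, D, F}.
Read 'y': A→{B, D}, B→{B, C, F}, C→{A, B, E}, D→{A, F}, F→{F}; now {A, B, C, D, E, F}.
Read 'z': A→{B, E}, B→{A}, C→{B, C, D, F}, D→{A, B}, E→{A}, F→{S, D}; now {S, A, B, C, D, E, F}.
Read 'x': S→∅, A→{B, C, D}, B→∅, C→{A}, D→{B}, E→{B, C, D}, F→∅; union {A, B, C, D}; ε-closure = {A, B, C, D, F}.
Read 'y': A→{B, D}, B→{B, C, F}, C→{A, B, E}, D→{A, F}, F→{F}; now {A, B, C, D, E, F}.
Read 'y': A→{B, D}, B→{B, C, F}, C→{A, B, E}, D→{A, F}, E→{F}, F→{F}; now {A, B, C, D, E, F}.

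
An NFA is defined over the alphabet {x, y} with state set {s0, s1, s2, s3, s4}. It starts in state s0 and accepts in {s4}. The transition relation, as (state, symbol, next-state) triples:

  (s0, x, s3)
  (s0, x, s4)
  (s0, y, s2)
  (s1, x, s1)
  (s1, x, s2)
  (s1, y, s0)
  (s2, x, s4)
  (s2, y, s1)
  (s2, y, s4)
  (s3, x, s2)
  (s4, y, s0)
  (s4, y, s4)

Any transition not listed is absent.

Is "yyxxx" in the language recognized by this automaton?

Yes

Start in {s0}.
Read 'y': s0→{s2}; now {s2}.
Read 'y': s2→{s1, s4}; now {s1, s4}.
Read 'x': s1→{s1, s2}, s4→∅; now {s1, s2}.
Read 'x': s1→{s1, s2}, s2→{s4}; now {s1, s2, s4}.
Read 'x': s1→{s1, s2}, s2→{s4}, s4→∅; now {s1, s2, s4}.
The final set {s1, s2, s4} contains the accepting state s4.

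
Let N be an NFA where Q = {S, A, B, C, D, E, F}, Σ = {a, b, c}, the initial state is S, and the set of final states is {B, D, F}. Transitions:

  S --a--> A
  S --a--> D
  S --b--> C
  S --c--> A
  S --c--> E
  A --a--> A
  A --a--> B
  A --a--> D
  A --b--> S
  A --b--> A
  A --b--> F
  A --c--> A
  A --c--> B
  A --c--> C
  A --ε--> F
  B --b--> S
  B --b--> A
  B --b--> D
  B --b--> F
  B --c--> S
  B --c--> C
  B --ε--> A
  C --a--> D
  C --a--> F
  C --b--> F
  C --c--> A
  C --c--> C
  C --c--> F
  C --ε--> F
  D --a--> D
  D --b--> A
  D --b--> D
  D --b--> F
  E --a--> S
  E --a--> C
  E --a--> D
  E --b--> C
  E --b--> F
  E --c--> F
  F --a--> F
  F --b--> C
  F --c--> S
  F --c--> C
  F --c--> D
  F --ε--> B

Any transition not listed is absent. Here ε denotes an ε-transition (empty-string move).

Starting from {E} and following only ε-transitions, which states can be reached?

{E}

Begin with {E}.
No ε-moves leave this set, so the closure equals the set itself.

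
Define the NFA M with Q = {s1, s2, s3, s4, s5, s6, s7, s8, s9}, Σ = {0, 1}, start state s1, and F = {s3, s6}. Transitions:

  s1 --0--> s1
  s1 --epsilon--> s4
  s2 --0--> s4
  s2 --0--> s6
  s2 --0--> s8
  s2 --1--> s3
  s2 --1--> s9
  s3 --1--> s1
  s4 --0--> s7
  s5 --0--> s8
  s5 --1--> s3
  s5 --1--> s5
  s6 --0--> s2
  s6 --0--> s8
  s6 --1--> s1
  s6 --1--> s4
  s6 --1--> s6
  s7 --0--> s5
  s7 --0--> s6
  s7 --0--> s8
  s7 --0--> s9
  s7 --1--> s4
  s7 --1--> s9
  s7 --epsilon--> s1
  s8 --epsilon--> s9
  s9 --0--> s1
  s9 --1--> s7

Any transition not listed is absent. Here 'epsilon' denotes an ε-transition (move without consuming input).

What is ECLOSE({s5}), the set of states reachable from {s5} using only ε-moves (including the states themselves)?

{s5}

Begin with {s5}.
No ε-moves leave this set, so the closure equals the set itself.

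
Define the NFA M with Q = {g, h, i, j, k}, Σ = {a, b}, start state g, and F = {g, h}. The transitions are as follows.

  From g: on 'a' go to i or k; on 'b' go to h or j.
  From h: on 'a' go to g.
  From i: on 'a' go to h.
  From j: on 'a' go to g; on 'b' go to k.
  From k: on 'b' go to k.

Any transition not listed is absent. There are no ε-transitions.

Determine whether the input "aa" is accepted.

Start in {g}.
Read 'a': g→{i, k}; now {i, k}.
Read 'a': i→{h}, k→∅; now {h}.
The final set {h} contains the accepting state h.

Yes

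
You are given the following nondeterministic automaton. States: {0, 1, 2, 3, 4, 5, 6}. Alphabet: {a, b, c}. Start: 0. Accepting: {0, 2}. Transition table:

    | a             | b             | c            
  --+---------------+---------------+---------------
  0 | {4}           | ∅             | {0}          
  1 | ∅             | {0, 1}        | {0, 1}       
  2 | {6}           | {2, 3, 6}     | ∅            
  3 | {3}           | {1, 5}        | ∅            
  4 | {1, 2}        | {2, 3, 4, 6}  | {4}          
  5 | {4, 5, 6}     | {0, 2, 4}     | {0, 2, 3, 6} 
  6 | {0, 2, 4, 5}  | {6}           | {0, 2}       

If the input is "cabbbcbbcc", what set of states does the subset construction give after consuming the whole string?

{0, 1, 2, 4}

Start in {0}.
Read 'c': 0→{0}; now {0}.
Read 'a': 0→{4}; now {4}.
Read 'b': 4→{2, 3, 4, 6}; now {2, 3, 4, 6}.
Read 'b': 2→{2, 3, 6}, 3→{1, 5}, 4→{2, 3, 4, 6}, 6→{6}; now {1, 2, 3, 4, 5, 6}.
Read 'b': 1→{0, 1}, 2→{2, 3, 6}, 3→{1, 5}, 4→{2, 3, 4, 6}, 5→{0, 2, 4}, 6→{6}; now {0, 1, 2, 3, 4, 5, 6}.
Read 'c': 0→{0}, 1→{0, 1}, 2→∅, 3→∅, 4→{4}, 5→{0, 2, 3, 6}, 6→{0, 2}; now {0, 1, 2, 3, 4, 6}.
Read 'b': 0→∅, 1→{0, 1}, 2→{2, 3, 6}, 3→{1, 5}, 4→{2, 3, 4, 6}, 6→{6}; now {0, 1, 2, 3, 4, 5, 6}.
Read 'b': 0→∅, 1→{0, 1}, 2→{2, 3, 6}, 3→{1, 5}, 4→{2, 3, 4, 6}, 5→{0, 2, 4}, 6→{6}; now {0, 1, 2, 3, 4, 5, 6}.
Read 'c': 0→{0}, 1→{0, 1}, 2→∅, 3→∅, 4→{4}, 5→{0, 2, 3, 6}, 6→{0, 2}; now {0, 1, 2, 3, 4, 6}.
Read 'c': 0→{0}, 1→{0, 1}, 2→∅, 3→∅, 4→{4}, 6→{0, 2}; now {0, 1, 2, 4}.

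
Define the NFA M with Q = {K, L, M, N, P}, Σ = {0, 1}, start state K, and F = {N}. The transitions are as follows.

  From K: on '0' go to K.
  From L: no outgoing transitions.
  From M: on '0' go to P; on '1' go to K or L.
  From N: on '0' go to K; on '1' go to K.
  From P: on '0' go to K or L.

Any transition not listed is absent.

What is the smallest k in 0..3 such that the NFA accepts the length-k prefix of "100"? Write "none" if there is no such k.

Start in {K}.
Read '1': K→∅; now ∅.
The set is empty and remains empty for the remaining 2 symbols.
No reachable set along the way intersects F.

none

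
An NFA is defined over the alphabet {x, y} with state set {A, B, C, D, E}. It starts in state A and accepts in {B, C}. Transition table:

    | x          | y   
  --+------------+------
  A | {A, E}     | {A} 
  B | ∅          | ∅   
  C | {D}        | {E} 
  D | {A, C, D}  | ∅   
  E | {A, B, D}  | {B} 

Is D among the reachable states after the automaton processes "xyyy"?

No

Start in {A}.
Read 'x': A→{A, E}; now {A, E}.
Read 'y': A→{A}, E→{B}; now {A, B}.
Read 'y': A→{A}, B→∅; now {A}.
Read 'y': A→{A}; now {A}.
State D is not in {A}.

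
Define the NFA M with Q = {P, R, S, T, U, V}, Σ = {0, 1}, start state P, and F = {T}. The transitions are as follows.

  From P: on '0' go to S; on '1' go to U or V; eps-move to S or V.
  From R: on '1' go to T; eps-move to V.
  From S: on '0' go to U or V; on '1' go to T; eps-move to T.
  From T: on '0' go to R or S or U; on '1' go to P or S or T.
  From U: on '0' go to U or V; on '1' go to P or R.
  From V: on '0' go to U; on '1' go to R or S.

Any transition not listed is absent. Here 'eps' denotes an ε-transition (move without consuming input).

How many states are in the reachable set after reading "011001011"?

6

Start: ε-closure({P}) = {P, S, T, V}.
Read '0': {P, S, T, V} → {R, S, T, U, V}.
Read '1': {R, S, T, U, V} → {P, R, S, T, V}.
Read '1': {P, R, S, T, V} → {P, R, S, T, U, V}.
Read '0': {P, R, S, T, U, V} → {R, S, T, U, V}.
Read '0': {R, S, T, U, V} → {R, S, T, U, V}.
Read '1': {R, S, T, U, V} → {P, R, S, T, V}.
Read '0': {P, R, S, T, V} → {R, S, T, U, V}.
Read '1': {R, S, T, U, V} → {P, R, S, T, V}.
Read '1': {P, R, S, T, V} → {P, R, S, T, U, V}.
That set has 6 states.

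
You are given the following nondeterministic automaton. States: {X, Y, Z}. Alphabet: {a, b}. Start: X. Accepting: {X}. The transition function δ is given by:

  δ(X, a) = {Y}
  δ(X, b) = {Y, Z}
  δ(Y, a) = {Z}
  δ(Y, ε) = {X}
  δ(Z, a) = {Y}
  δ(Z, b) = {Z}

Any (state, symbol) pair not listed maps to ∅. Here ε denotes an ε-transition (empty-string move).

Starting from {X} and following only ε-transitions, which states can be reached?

{X}

Begin with {X}.
No ε-moves leave this set, so the closure equals the set itself.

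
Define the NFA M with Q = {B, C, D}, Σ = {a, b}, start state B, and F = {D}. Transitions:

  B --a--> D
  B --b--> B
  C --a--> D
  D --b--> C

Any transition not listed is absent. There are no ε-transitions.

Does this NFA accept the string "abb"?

No

Start in {B}.
Read 'a': {B} → {D}.
Read 'b': {D} → {C}.
Read 'b': {C} → ∅.
The final set ∅ contains no accepting state.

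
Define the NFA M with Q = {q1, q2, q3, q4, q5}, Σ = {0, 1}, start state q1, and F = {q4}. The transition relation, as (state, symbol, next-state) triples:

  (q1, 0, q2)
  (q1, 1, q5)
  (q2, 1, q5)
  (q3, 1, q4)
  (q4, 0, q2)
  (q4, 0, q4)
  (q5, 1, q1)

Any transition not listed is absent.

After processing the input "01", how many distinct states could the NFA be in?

Start in {q1}.
Read '0': {q1} → {q2}.
Read '1': {q2} → {q5}.
That set has 1 state.

1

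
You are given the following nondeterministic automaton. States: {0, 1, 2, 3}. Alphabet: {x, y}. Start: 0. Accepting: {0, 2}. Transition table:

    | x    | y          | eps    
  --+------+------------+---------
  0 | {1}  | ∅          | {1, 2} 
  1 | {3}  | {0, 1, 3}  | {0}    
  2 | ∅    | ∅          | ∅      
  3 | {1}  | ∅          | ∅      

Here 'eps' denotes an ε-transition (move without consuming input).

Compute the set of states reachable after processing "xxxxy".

{0, 1, 2, 3}

Start: ε-closure({0}) = {0, 1, 2}.
Read 'x': {0, 1, 2} → {0, 1, 2, 3}.
Read 'x': {0, 1, 2, 3} → {0, 1, 2, 3}.
Read 'x': {0, 1, 2, 3} → {0, 1, 2, 3}.
Read 'x': {0, 1, 2, 3} → {0, 1, 2, 3}.
Read 'y': {0, 1, 2, 3} → {0, 1, 2, 3}.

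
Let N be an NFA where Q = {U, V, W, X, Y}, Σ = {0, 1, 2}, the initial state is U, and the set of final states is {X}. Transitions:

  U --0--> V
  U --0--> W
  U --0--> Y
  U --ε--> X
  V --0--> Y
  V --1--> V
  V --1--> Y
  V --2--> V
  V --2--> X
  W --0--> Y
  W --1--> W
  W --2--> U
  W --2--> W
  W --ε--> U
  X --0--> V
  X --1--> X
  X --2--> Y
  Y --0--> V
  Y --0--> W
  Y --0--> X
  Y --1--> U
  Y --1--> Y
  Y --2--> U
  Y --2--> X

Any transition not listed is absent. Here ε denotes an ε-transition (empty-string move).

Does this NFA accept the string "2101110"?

Start: ε-closure({U}) = {U, X}.
Read '2': {U, X} → {Y}.
Read '1': {Y} → {U, X, Y}.
Read '0': {U, X, Y} → {U, V, W, X, Y}.
Read '1': {U, V, W, X, Y} → {U, V, W, X, Y}.
Read '1': {U, V, W, X, Y} → {U, V, W, X, Y}.
Read '1': {U, V, W, X, Y} → {U, V, W, X, Y}.
Read '0': {U, V, W, X, Y} → {U, V, W, X, Y}.
The final set {U, V, W, X, Y} contains the accepting state X.

Yes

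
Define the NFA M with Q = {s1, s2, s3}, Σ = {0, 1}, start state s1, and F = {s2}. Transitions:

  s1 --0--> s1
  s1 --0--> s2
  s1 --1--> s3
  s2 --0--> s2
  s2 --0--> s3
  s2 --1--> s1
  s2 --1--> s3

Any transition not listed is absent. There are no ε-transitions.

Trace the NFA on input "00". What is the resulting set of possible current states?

{s1, s2, s3}

Start in {s1}.
Read '0': {s1} → {s1, s2}.
Read '0': {s1, s2} → {s1, s2, s3}.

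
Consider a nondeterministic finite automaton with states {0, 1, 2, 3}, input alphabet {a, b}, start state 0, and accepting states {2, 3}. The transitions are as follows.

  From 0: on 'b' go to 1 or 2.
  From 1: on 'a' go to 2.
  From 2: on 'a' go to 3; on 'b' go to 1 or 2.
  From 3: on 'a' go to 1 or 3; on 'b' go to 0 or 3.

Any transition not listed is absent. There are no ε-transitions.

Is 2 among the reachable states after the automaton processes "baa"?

No

Start in {0}.
Read 'b': 0→{1, 2}; now {1, 2}.
Read 'a': 1→{2}, 2→{3}; now {2, 3}.
Read 'a': 2→{3}, 3→{1, 3}; now {1, 3}.
State 2 is not in {1, 3}.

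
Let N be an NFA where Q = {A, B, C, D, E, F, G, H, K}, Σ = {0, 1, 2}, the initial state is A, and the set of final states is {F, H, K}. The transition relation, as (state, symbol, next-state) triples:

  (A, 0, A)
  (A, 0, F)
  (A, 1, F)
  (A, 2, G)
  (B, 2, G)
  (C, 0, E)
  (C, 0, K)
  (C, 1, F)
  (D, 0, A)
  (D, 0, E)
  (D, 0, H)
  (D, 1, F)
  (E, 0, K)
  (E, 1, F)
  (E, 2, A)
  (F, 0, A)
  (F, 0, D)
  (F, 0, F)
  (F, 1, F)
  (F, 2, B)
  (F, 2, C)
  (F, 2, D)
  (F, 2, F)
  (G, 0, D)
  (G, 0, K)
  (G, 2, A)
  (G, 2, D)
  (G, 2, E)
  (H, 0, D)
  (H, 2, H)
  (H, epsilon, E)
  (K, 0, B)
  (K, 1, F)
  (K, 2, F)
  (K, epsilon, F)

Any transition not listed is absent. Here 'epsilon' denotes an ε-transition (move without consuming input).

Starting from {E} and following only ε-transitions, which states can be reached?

Begin with {E}.
No ε-moves leave this set, so the closure equals the set itself.

{E}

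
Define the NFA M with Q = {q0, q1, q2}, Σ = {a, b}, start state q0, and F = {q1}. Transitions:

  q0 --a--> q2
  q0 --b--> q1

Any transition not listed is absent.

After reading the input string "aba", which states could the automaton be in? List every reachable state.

Start in {q0}.
Read 'a': {q0} → {q2}.
Read 'b': {q2} → ∅.
The set is empty and remains empty for the remaining 1 symbol.

∅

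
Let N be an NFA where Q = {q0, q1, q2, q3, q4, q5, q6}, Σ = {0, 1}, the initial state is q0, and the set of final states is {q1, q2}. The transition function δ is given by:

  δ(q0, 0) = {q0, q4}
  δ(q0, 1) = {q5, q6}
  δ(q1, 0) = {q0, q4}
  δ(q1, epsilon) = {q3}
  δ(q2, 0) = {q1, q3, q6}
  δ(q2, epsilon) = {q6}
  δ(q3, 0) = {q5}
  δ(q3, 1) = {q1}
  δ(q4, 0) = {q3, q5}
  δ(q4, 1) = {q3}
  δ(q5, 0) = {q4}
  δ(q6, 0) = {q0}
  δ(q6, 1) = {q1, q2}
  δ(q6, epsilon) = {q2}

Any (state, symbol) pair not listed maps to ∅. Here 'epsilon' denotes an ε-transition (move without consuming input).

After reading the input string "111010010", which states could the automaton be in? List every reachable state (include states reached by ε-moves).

{q0, q1, q2, q3, q4, q5, q6}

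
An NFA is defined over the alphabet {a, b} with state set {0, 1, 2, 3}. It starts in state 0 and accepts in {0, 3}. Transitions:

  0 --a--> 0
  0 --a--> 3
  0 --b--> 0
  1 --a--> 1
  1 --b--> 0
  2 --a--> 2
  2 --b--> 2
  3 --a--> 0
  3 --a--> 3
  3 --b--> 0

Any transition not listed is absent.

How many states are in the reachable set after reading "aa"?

2

Start in {0}.
Read 'a': 0→{0, 3}; now {0, 3}.
Read 'a': 0→{0, 3}, 3→{0, 3}; now {0, 3}.
That set has 2 states.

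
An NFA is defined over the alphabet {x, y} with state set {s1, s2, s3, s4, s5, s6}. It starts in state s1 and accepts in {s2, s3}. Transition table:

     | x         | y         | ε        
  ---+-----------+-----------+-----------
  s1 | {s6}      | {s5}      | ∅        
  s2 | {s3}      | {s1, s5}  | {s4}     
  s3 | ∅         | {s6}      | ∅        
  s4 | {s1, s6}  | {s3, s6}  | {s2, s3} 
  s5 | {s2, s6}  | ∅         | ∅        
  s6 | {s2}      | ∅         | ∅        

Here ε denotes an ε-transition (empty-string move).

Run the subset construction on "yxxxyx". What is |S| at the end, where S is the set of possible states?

4

Start in {s1}.
Read 'y': s1→{s5}; now {s5}.
Read 'x': s5→{s2, s6}; union {s2, s6}; ε-closure = {s2, s3, s4, s6}.
Read 'x': s2→{s3}, s3→∅, s4→{s1, s6}, s6→{s2}; union {s1, s2, s3, s6}; ε-closure = {s1, s2, s3, s4, s6}.
Read 'x': s1→{s6}, s2→{s3}, s3→∅, s4→{s1, s6}, s6→{s2}; union {s1, s2, s3, s6}; ε-closure = {s1, s2, s3, s4, s6}.
Read 'y': s1→{s5}, s2→{s1, s5}, s3→{s6}, s4→{s3, s6}, s6→∅; now {s1, s3, s5, s6}.
Read 'x': s1→{s6}, s3→∅, s5→{s2, s6}, s6→{s2}; union {s2, s6}; ε-closure = {s2, s3, s4, s6}.
That set has 4 states.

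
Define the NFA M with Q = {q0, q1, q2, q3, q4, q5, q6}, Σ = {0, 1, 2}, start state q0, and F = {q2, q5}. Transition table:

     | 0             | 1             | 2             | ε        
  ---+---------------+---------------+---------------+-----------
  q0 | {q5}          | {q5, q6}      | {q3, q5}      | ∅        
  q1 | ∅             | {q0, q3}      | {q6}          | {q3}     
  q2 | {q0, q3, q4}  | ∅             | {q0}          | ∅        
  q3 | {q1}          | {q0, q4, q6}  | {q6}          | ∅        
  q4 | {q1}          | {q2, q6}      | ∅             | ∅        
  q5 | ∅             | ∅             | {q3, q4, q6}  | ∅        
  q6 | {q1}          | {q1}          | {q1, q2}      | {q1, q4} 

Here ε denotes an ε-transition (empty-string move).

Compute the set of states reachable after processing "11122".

{q0, q1, q2, q3, q4, q5, q6}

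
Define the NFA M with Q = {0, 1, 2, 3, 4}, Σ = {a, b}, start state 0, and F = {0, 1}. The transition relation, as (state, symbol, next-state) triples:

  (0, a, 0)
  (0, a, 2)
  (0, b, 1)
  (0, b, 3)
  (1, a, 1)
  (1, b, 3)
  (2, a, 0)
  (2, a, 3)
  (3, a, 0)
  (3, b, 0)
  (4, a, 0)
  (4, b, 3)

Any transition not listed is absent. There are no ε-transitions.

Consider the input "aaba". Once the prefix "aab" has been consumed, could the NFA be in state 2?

No

Start in {0}.
Read 'a': {0} → {0, 2}.
Read 'a': {0, 2} → {0, 2, 3}.
Read 'b': {0, 2, 3} → {0, 1, 3}.
State 2 is not in {0, 1, 3}.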